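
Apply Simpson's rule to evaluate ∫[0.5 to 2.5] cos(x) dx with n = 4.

f(x) = cos(x)
a = 0.5, b = 2.5, n = 4
h = (b - a)/n = 0.500000

Simpson's rule: (h/3)[f(x₀) + 4f(x₁) + 2f(x₂) + ... + f(xₙ)]

x_0 = 0.5000, f(x_0) = 0.877583, coefficient = 1
x_1 = 1.0000, f(x_1) = 0.540302, coefficient = 4
x_2 = 1.5000, f(x_2) = 0.070737, coefficient = 2
x_3 = 2.0000, f(x_3) = -0.416147, coefficient = 4
x_4 = 2.5000, f(x_4) = -0.801144, coefficient = 1

I ≈ (0.500000/3) × 0.714535 = 0.119089
Exact value: 0.119047
Error: 0.000043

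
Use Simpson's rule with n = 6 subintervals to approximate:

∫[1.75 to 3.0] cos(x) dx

f(x) = cos(x)
a = 1.75, b = 3.0, n = 6
h = (b - a)/n = 0.208333

Simpson's rule: (h/3)[f(x₀) + 4f(x₁) + 2f(x₂) + ... + f(xₙ)]

x_0 = 1.7500, f(x_0) = -0.178246, coefficient = 1
x_1 = 1.9583, f(x_1) = -0.377909, coefficient = 4
x_2 = 2.1667, f(x_2) = -0.561229, coefficient = 2
x_3 = 2.3750, f(x_3) = -0.720278, coefficient = 4
x_4 = 2.5833, f(x_4) = -0.848178, coefficient = 2
x_5 = 2.7917, f(x_5) = -0.939398, coefficient = 4
x_6 = 3.0000, f(x_6) = -0.989992, coefficient = 1

I ≈ (0.208333/3) × -12.137397 = -0.842875
Exact value: -0.842866
Error: 0.000009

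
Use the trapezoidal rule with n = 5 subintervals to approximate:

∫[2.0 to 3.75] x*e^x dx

f(x) = x*e^x
a = 2.0, b = 3.75, n = 5
h = (b - a)/n = 0.350000

Trapezoidal rule: (h/2)[f(x₀) + 2f(x₁) + 2f(x₂) + ... + f(xₙ)]

x_0 = 2.0000, f(x_0) = 14.778112, coefficient = 1
x_1 = 2.3500, f(x_1) = 24.641089, coefficient = 2
x_2 = 2.7000, f(x_2) = 40.175276, coefficient = 2
x_3 = 3.0500, f(x_3) = 64.401800, coefficient = 2
x_4 = 3.4000, f(x_4) = 101.877940, coefficient = 2
x_5 = 3.7500, f(x_5) = 159.454058, coefficient = 1

I ≈ (0.350000/2) × 636.424380 = 111.374267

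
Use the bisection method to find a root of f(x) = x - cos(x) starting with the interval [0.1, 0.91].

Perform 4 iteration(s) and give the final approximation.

f(x) = x - cos(x)
Initial interval: [0.1, 0.91]

Iteration 1:
  c_1 = (0.100000 + 0.910000)/2 = 0.505000
  f(c_1) = f(0.505000) = -0.370174
  f(a) × f(c) ≥ 0, new interval: [0.505000, 0.910000]
Iteration 2:
  c_2 = (0.505000 + 0.910000)/2 = 0.707500
  f(c_2) = f(0.707500) = -0.052489
  f(a) × f(c) ≥ 0, new interval: [0.707500, 0.910000]
Iteration 3:
  c_3 = (0.707500 + 0.910000)/2 = 0.808750
  f(c_3) = f(0.808750) = 0.118347
  f(a) × f(c) < 0, new interval: [0.707500, 0.808750]
Iteration 4:
  c_4 = (0.707500 + 0.808750)/2 = 0.758125
  f(c_4) = f(0.758125) = 0.031999
  f(a) × f(c) < 0, new interval: [0.707500, 0.758125]

After 4 iteration(s), the approximation is c_4 = 0.758125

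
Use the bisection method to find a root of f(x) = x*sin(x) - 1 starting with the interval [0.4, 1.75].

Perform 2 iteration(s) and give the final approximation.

f(x) = x*sin(x) - 1
Initial interval: [0.4, 1.75]

Iteration 1:
  c_1 = (0.400000 + 1.750000)/2 = 1.075000
  f(c_1) = f(1.075000) = -0.054441
  f(a) × f(c) ≥ 0, new interval: [1.075000, 1.750000]
Iteration 2:
  c_2 = (1.075000 + 1.750000)/2 = 1.412500
  f(c_2) = f(1.412500) = 0.394840
  f(a) × f(c) < 0, new interval: [1.075000, 1.412500]

After 2 iteration(s), the approximation is c_2 = 1.412500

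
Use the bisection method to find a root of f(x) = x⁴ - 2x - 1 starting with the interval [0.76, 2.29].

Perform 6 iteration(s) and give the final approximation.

f(x) = x⁴ - 2x - 1
Initial interval: [0.76, 2.29]

Iteration 1:
  c_1 = (0.760000 + 2.290000)/2 = 1.525000
  f(c_1) = f(1.525000) = 1.358532
  f(a) × f(c) < 0, new interval: [0.760000, 1.525000]
Iteration 2:
  c_2 = (0.760000 + 1.525000)/2 = 1.142500
  f(c_2) = f(1.142500) = -1.581176
  f(a) × f(c) ≥ 0, new interval: [1.142500, 1.525000]
Iteration 3:
  c_3 = (1.142500 + 1.525000)/2 = 1.333750
  f(c_3) = f(1.333750) = -0.503054
  f(a) × f(c) ≥ 0, new interval: [1.333750, 1.525000]
Iteration 4:
  c_4 = (1.333750 + 1.525000)/2 = 1.429375
  f(c_4) = f(1.429375) = 0.315560
  f(a) × f(c) < 0, new interval: [1.333750, 1.429375]
Iteration 5:
  c_5 = (1.333750 + 1.429375)/2 = 1.381562
  f(c_5) = f(1.381562) = -0.119932
  f(a) × f(c) ≥ 0, new interval: [1.381562, 1.429375]
Iteration 6:
  c_6 = (1.381562 + 1.429375)/2 = 1.405469
  f(c_6) = f(1.405469) = 0.091040
  f(a) × f(c) < 0, new interval: [1.381562, 1.405469]

After 6 iteration(s), the approximation is c_6 = 1.405469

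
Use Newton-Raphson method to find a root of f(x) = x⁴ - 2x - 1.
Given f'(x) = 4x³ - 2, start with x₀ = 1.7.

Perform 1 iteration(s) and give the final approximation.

f(x) = x⁴ - 2x - 1
f'(x) = 4x³ - 2
x₀ = 1.7

Newton-Raphson formula: x_{n+1} = x_n - f(x_n)/f'(x_n)

Iteration 1:
  f(1.700000) = 3.952100
  f'(1.700000) = 17.652000
  x_1 = 1.700000 - 3.952100/17.652000 = 1.476110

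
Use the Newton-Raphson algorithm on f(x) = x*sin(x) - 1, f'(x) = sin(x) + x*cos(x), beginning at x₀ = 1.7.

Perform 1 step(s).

f(x) = x*sin(x) - 1
f'(x) = sin(x) + x*cos(x)
x₀ = 1.7

Newton-Raphson formula: x_{n+1} = x_n - f(x_n)/f'(x_n)

Iteration 1:
  f(1.700000) = 0.685830
  f'(1.700000) = 0.772629
  x_1 = 1.700000 - 0.685830/0.772629 = 0.812342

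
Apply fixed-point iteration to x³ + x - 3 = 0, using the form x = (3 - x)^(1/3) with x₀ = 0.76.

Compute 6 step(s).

Equation: x³ + x - 3 = 0
Fixed-point form: x = (3 - x)^(1/3)
x₀ = 0.76

x_1 = g(0.760000) = 1.308427
x_2 = g(1.308427) = 1.191508
x_3 = g(1.191508) = 1.218350
x_4 = g(1.218350) = 1.212293
x_5 = g(1.212293) = 1.213665
x_6 = g(1.213665) = 1.213354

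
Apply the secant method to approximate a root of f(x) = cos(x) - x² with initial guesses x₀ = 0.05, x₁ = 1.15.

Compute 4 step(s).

f(x) = cos(x) - x²
x₀ = 0.05, x₁ = 1.15

Secant formula: x_{n+1} = x_n - f(x_n)(x_n - x_{n-1})/(f(x_n) - f(x_{n-1}))

Iteration 1:
  f(0.050000) = 0.996250
  f(1.150000) = -0.914013
  x_2 = 1.150000 - (-0.914013)×(1.150000 - 0.050000)/(-0.914013 - 0.996250)
       = 0.623678
Iteration 2:
  f(1.150000) = -0.914013
  f(0.623678) = 0.422762
  x_3 = 0.623678 - 0.422762×(0.623678 - 1.150000)/(0.422762 - (-0.914013))
       = 0.790130
Iteration 3:
  f(0.623678) = 0.422762
  f(0.790130) = 0.079448
  x_4 = 0.790130 - 0.079448×(0.790130 - 0.623678)/(0.079448 - 0.422762)
       = 0.828649
Iteration 4:
  f(0.790130) = 0.079448
  f(0.828649) = -0.010788
  x_5 = 0.828649 - (-0.010788)×(0.828649 - 0.790130)/(-0.010788 - 0.079448)
       = 0.824044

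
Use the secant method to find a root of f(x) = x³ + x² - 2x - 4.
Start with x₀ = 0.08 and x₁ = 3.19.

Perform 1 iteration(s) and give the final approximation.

f(x) = x³ + x² - 2x - 4
x₀ = 0.08, x₁ = 3.19

Secant formula: x_{n+1} = x_n - f(x_n)(x_n - x_{n-1})/(f(x_n) - f(x_{n-1}))

Iteration 1:
  f(0.080000) = -4.153088
  f(3.190000) = 32.257859
  x_2 = 3.190000 - 32.257859×(3.190000 - 0.080000)/(32.257859 - (-4.153088))
       = 0.434731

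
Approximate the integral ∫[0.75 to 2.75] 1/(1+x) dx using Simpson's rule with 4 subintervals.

f(x) = 1/(1+x)
a = 0.75, b = 2.75, n = 4
h = (b - a)/n = 0.500000

Simpson's rule: (h/3)[f(x₀) + 4f(x₁) + 2f(x₂) + ... + f(xₙ)]

x_0 = 0.7500, f(x_0) = 0.571429, coefficient = 1
x_1 = 1.2500, f(x_1) = 0.444444, coefficient = 4
x_2 = 1.7500, f(x_2) = 0.363636, coefficient = 2
x_3 = 2.2500, f(x_3) = 0.307692, coefficient = 4
x_4 = 2.7500, f(x_4) = 0.266667, coefficient = 1

I ≈ (0.500000/3) × 4.573915 = 0.762319
Exact value: 0.762140
Error: 0.000179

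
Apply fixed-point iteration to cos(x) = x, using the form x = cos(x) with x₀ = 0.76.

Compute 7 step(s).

Equation: cos(x) = x
Fixed-point form: x = cos(x)
x₀ = 0.76

x_1 = g(0.760000) = 0.724836
x_2 = g(0.724836) = 0.748608
x_3 = g(0.748608) = 0.732637
x_4 = g(0.732637) = 0.743413
x_5 = g(0.743413) = 0.736163
x_6 = g(0.736163) = 0.741051
x_7 = g(0.741051) = 0.737760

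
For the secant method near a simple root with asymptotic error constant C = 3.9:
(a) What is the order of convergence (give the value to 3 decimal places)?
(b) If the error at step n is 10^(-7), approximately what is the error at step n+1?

(a) Secant method has superlinear convergence with order φ = (1+√5)/2 ≈ 1.618.
    This means |e_{n+1}| ≈ C|e_n|^1.618.

(b) With |e_n| = 10^(-7) and C = 3.9:
    |e_{n+1}| ≈ 3.9 × (10^(-7))^1.618 = 3.9 × 10^(-11.33)

(a) ≈ 1.618 (golden ratio); (b) |e_{n+1}| ≈ 1.840e-11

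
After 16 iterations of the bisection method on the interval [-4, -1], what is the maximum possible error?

Bisection error bound: |error| ≤ (b-a)/2^n
|error| ≤ (-1 - (-4))/2^16 = 3/2^16
|error| ≤ 0.0000457764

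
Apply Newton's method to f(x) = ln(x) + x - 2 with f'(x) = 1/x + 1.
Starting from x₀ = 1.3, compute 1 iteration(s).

f(x) = ln(x) + x - 2
f'(x) = 1/x + 1
x₀ = 1.3

Newton-Raphson formula: x_{n+1} = x_n - f(x_n)/f'(x_n)

Iteration 1:
  f(1.300000) = -0.437636
  f'(1.300000) = 1.769231
  x_1 = 1.300000 - (-0.437636)/1.769231 = 1.547359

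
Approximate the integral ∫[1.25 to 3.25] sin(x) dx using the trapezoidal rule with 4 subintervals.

f(x) = sin(x)
a = 1.25, b = 3.25, n = 4
h = (b - a)/n = 0.500000

Trapezoidal rule: (h/2)[f(x₀) + 2f(x₁) + 2f(x₂) + ... + f(xₙ)]

x_0 = 1.2500, f(x_0) = 0.948985, coefficient = 1
x_1 = 1.7500, f(x_1) = 0.983986, coefficient = 2
x_2 = 2.2500, f(x_2) = 0.778073, coefficient = 2
x_3 = 2.7500, f(x_3) = 0.381661, coefficient = 2
x_4 = 3.2500, f(x_4) = -0.108195, coefficient = 1

I ≈ (0.500000/2) × 5.128230 = 1.282057
Exact value: 1.309452
Error: 0.027395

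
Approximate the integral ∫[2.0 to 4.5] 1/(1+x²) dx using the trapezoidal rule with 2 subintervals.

f(x) = 1/(1+x²)
a = 2.0, b = 4.5, n = 2
h = (b - a)/n = 1.250000

Trapezoidal rule: (h/2)[f(x₀) + 2f(x₁) + 2f(x₂) + ... + f(xₙ)]

x_0 = 2.0000, f(x_0) = 0.200000, coefficient = 1
x_1 = 3.2500, f(x_1) = 0.086486, coefficient = 2
x_2 = 4.5000, f(x_2) = 0.047059, coefficient = 1

I ≈ (1.250000/2) × 0.420032 = 0.262520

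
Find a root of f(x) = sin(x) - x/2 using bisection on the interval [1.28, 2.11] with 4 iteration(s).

f(x) = sin(x) - x/2
Initial interval: [1.28, 2.11]

Iteration 1:
  c_1 = (1.280000 + 2.110000)/2 = 1.695000
  f(c_1) = f(1.695000) = 0.144797
  f(a) × f(c) ≥ 0, new interval: [1.695000, 2.110000]
Iteration 2:
  c_2 = (1.695000 + 2.110000)/2 = 1.902500
  f(c_2) = f(1.902500) = -0.005761
  f(a) × f(c) < 0, new interval: [1.695000, 1.902500]
Iteration 3:
  c_3 = (1.695000 + 1.902500)/2 = 1.798750
  f(c_3) = f(1.798750) = 0.074756
  f(a) × f(c) ≥ 0, new interval: [1.798750, 1.902500]
Iteration 4:
  c_4 = (1.798750 + 1.902500)/2 = 1.850625
  f(c_4) = f(1.850625) = 0.035790
  f(a) × f(c) ≥ 0, new interval: [1.850625, 1.902500]

After 4 iteration(s), the approximation is c_4 = 1.850625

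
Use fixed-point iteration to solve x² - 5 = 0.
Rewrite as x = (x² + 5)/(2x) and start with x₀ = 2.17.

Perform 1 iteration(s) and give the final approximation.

Equation: x² - 5 = 0
Fixed-point form: x = (x² + 5)/(2x)
x₀ = 2.17

x_1 = g(2.170000) = 2.237074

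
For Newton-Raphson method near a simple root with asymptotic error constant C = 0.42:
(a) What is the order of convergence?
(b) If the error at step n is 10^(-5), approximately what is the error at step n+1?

(a) Newton-Raphson has quadratic (order 2) convergence near simple roots.
    This means |e_{n+1}| ≈ C|e_n|².

(b) With |e_n| = 10^(-5) and C = 0.42:
    |e_{n+1}| ≈ 0.42 × (10^(-5))² = 0.42 × 10^(-10)

(a) 2 (quadratic); (b) |e_{n+1}| ≈ 4.200e-11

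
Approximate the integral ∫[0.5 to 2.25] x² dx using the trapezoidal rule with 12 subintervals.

f(x) = x²
a = 0.5, b = 2.25, n = 12
h = (b - a)/n = 0.145833

Trapezoidal rule: (h/2)[f(x₀) + 2f(x₁) + 2f(x₂) + ... + f(xₙ)]

x_0 = 0.5000, f(x_0) = 0.250000, coefficient = 1
x_1 = 0.6458, f(x_1) = 0.417101, coefficient = 2
x_2 = 0.7917, f(x_2) = 0.626736, coefficient = 2
x_3 = 0.9375, f(x_3) = 0.878906, coefficient = 2
x_4 = 1.0833, f(x_4) = 1.173611, coefficient = 2
x_5 = 1.2292, f(x_5) = 1.510851, coefficient = 2
x_6 = 1.3750, f(x_6) = 1.890625, coefficient = 2
x_7 = 1.5208, f(x_7) = 2.312934, coefficient = 2
x_8 = 1.6667, f(x_8) = 2.777778, coefficient = 2
x_9 = 1.8125, f(x_9) = 3.285156, coefficient = 2
x_10 = 1.9583, f(x_10) = 3.835069, coefficient = 2
x_11 = 2.1042, f(x_11) = 4.427517, coefficient = 2
x_12 = 2.2500, f(x_12) = 5.062500, coefficient = 1

I ≈ (0.145833/2) × 51.585069 = 3.761411
Exact value: 3.755208
Error: 0.006203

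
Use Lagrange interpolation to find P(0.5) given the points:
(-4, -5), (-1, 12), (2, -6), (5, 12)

Lagrange interpolation formula:
P(x) = Σ yᵢ × Lᵢ(x)
where Lᵢ(x) = Π_{j≠i} (x - xⱼ)/(xᵢ - xⱼ)

L_0(0.5) = (0.5 - (-1))/(-4 - (-1)) × (0.5 - 2)/(-4 - 2) × (0.5 - 5)/(-4 - 5) = -0.062500
L_1(0.5) = (0.5 - (-4))/(-1 - (-4)) × (0.5 - 2)/(-1 - 2) × (0.5 - 5)/(-1 - 5) = 0.562500
L_2(0.5) = (0.5 - (-4))/(2 - (-4)) × (0.5 - (-1))/(2 - (-1)) × (0.5 - 5)/(2 - 5) = 0.562500
L_3(0.5) = (0.5 - (-4))/(5 - (-4)) × (0.5 - (-1))/(5 - (-1)) × (0.5 - 2)/(5 - 2) = -0.062500

P(0.5) = (-5)×L_0(0.5) + 12×L_1(0.5) + (-6)×L_2(0.5) + 12×L_3(0.5)
P(0.5) = 2.937500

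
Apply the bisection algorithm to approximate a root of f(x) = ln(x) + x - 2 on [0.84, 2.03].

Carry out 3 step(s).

f(x) = ln(x) + x - 2
Initial interval: [0.84, 2.03]

Iteration 1:
  c_1 = (0.840000 + 2.030000)/2 = 1.435000
  f(c_1) = f(1.435000) = -0.203835
  f(a) × f(c) ≥ 0, new interval: [1.435000, 2.030000]
Iteration 2:
  c_2 = (1.435000 + 2.030000)/2 = 1.732500
  f(c_2) = f(1.732500) = 0.282065
  f(a) × f(c) < 0, new interval: [1.435000, 1.732500]
Iteration 3:
  c_3 = (1.435000 + 1.732500)/2 = 1.583750
  f(c_3) = f(1.583750) = 0.043545
  f(a) × f(c) < 0, new interval: [1.435000, 1.583750]

After 3 iteration(s), the approximation is c_3 = 1.583750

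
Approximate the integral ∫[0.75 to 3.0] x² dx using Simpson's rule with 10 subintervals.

f(x) = x²
a = 0.75, b = 3.0, n = 10
h = (b - a)/n = 0.225000

Simpson's rule: (h/3)[f(x₀) + 4f(x₁) + 2f(x₂) + ... + f(xₙ)]

x_0 = 0.7500, f(x_0) = 0.562500, coefficient = 1
x_1 = 0.9750, f(x_1) = 0.950625, coefficient = 4
x_2 = 1.2000, f(x_2) = 1.440000, coefficient = 2
x_3 = 1.4250, f(x_3) = 2.030625, coefficient = 4
x_4 = 1.6500, f(x_4) = 2.722500, coefficient = 2
x_5 = 1.8750, f(x_5) = 3.515625, coefficient = 4
x_6 = 2.1000, f(x_6) = 4.410000, coefficient = 2
x_7 = 2.3250, f(x_7) = 5.405625, coefficient = 4
x_8 = 2.5500, f(x_8) = 6.502500, coefficient = 2
x_9 = 2.7750, f(x_9) = 7.700625, coefficient = 4
x_10 = 3.0000, f(x_10) = 9.000000, coefficient = 1

I ≈ (0.225000/3) × 118.125000 = 8.859375
Exact value: 8.859375
Error: 0.000000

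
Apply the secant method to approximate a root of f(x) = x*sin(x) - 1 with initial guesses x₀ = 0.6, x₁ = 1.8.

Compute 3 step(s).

f(x) = x*sin(x) - 1
x₀ = 0.6, x₁ = 1.8

Secant formula: x_{n+1} = x_n - f(x_n)(x_n - x_{n-1})/(f(x_n) - f(x_{n-1}))

Iteration 1:
  f(0.600000) = -0.661215
  f(1.800000) = 0.752926
  x_2 = 1.800000 - 0.752926×(1.800000 - 0.600000)/(0.752926 - (-0.661215))
       = 1.161088
Iteration 2:
  f(1.800000) = 0.752926
  f(1.161088) = 0.064993
  x_3 = 1.161088 - 0.064993×(1.161088 - 1.800000)/(0.064993 - 0.752926)
       = 1.100726
Iteration 3:
  f(1.161088) = 0.064993
  f(1.100726) = -0.018662
  x_4 = 1.100726 - (-0.018662)×(1.100726 - 1.161088)/(-0.018662 - 0.064993)
       = 1.114192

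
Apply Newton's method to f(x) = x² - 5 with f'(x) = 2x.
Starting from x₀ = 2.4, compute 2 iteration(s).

f(x) = x² - 5
f'(x) = 2x
x₀ = 2.4

Newton-Raphson formula: x_{n+1} = x_n - f(x_n)/f'(x_n)

Iteration 1:
  f(2.400000) = 0.760000
  f'(2.400000) = 4.800000
  x_1 = 2.400000 - 0.760000/4.800000 = 2.241667
Iteration 2:
  f(2.241667) = 0.025069
  f'(2.241667) = 4.483333
  x_2 = 2.241667 - 0.025069/4.483333 = 2.236075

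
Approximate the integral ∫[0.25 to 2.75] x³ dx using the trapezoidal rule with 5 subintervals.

f(x) = x³
a = 0.25, b = 2.75, n = 5
h = (b - a)/n = 0.500000

Trapezoidal rule: (h/2)[f(x₀) + 2f(x₁) + 2f(x₂) + ... + f(xₙ)]

x_0 = 0.2500, f(x_0) = 0.015625, coefficient = 1
x_1 = 0.7500, f(x_1) = 0.421875, coefficient = 2
x_2 = 1.2500, f(x_2) = 1.953125, coefficient = 2
x_3 = 1.7500, f(x_3) = 5.359375, coefficient = 2
x_4 = 2.2500, f(x_4) = 11.390625, coefficient = 2
x_5 = 2.7500, f(x_5) = 20.796875, coefficient = 1

I ≈ (0.500000/2) × 59.062500 = 14.765625
Exact value: 14.296875
Error: 0.468750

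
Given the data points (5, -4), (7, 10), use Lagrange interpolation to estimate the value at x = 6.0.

Lagrange interpolation formula:
P(x) = Σ yᵢ × Lᵢ(x)
where Lᵢ(x) = Π_{j≠i} (x - xⱼ)/(xᵢ - xⱼ)

L_0(6.0) = (6.0 - 7)/(5 - 7) = 0.500000
L_1(6.0) = (6.0 - 5)/(7 - 5) = 0.500000

P(6.0) = (-4)×L_0(6.0) + 10×L_1(6.0)
P(6.0) = 3.000000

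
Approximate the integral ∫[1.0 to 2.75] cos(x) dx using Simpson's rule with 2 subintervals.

f(x) = cos(x)
a = 1.0, b = 2.75, n = 2
h = (b - a)/n = 0.875000

Simpson's rule: (h/3)[f(x₀) + 4f(x₁) + 2f(x₂) + ... + f(xₙ)]

x_0 = 1.0000, f(x_0) = 0.540302, coefficient = 1
x_1 = 1.8750, f(x_1) = -0.299534, coefficient = 4
x_2 = 2.7500, f(x_2) = -0.924302, coefficient = 1

I ≈ (0.875000/3) × -1.582134 = -0.461456
Exact value: -0.459810
Error: 0.001646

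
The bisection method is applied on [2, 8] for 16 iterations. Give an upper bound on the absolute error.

Bisection error bound: |error| ≤ (b-a)/2^n
|error| ≤ (8 - 2)/2^16 = 6/2^16
|error| ≤ 0.0000915527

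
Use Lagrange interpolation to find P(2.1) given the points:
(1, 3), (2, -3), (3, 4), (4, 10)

Lagrange interpolation formula:
P(x) = Σ yᵢ × Lᵢ(x)
where Lᵢ(x) = Π_{j≠i} (x - xⱼ)/(xᵢ - xⱼ)

L_0(2.1) = (2.1 - 2)/(1 - 2) × (2.1 - 3)/(1 - 3) × (2.1 - 4)/(1 - 4) = -0.028500
L_1(2.1) = (2.1 - 1)/(2 - 1) × (2.1 - 3)/(2 - 3) × (2.1 - 4)/(2 - 4) = 0.940500
L_2(2.1) = (2.1 - 1)/(3 - 1) × (2.1 - 2)/(3 - 2) × (2.1 - 4)/(3 - 4) = 0.104500
L_3(2.1) = (2.1 - 1)/(4 - 1) × (2.1 - 2)/(4 - 2) × (2.1 - 3)/(4 - 3) = -0.016500

P(2.1) = 3×L_0(2.1) + (-3)×L_1(2.1) + 4×L_2(2.1) + 10×L_3(2.1)
P(2.1) = -2.654000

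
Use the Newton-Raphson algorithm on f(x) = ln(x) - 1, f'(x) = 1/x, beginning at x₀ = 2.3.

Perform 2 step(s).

f(x) = ln(x) - 1
f'(x) = 1/x
x₀ = 2.3

Newton-Raphson formula: x_{n+1} = x_n - f(x_n)/f'(x_n)

Iteration 1:
  f(2.300000) = -0.167091
  f'(2.300000) = 0.434783
  x_1 = 2.300000 - (-0.167091)/0.434783 = 2.684309
Iteration 2:
  f(2.684309) = -0.012577
  f'(2.684309) = 0.372535
  x_2 = 2.684309 - (-0.012577)/0.372535 = 2.718069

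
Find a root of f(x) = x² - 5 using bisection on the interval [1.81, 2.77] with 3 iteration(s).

f(x) = x² - 5
Initial interval: [1.81, 2.77]

Iteration 1:
  c_1 = (1.810000 + 2.770000)/2 = 2.290000
  f(c_1) = f(2.290000) = 0.244100
  f(a) × f(c) < 0, new interval: [1.810000, 2.290000]
Iteration 2:
  c_2 = (1.810000 + 2.290000)/2 = 2.050000
  f(c_2) = f(2.050000) = -0.797500
  f(a) × f(c) ≥ 0, new interval: [2.050000, 2.290000]
Iteration 3:
  c_3 = (2.050000 + 2.290000)/2 = 2.170000
  f(c_3) = f(2.170000) = -0.291100
  f(a) × f(c) ≥ 0, new interval: [2.170000, 2.290000]

After 3 iteration(s), the approximation is c_3 = 2.170000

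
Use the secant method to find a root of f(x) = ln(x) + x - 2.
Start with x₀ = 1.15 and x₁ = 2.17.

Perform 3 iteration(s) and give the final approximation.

f(x) = ln(x) + x - 2
x₀ = 1.15, x₁ = 2.17

Secant formula: x_{n+1} = x_n - f(x_n)(x_n - x_{n-1})/(f(x_n) - f(x_{n-1}))

Iteration 1:
  f(1.150000) = -0.710238
  f(2.170000) = 0.944727
  x_2 = 2.170000 - 0.944727×(2.170000 - 1.150000)/(0.944727 - (-0.710238))
       = 1.587739
Iteration 2:
  f(2.170000) = 0.944727
  f(1.587739) = 0.050050
  x_3 = 1.587739 - 0.050050×(1.587739 - 2.170000)/(0.050050 - 0.944727)
       = 1.555166
Iteration 3:
  f(1.587739) = 0.050050
  f(1.555166) = -0.003251
  x_4 = 1.555166 - (-0.003251)×(1.555166 - 1.587739)/(-0.003251 - 0.050050)
       = 1.557153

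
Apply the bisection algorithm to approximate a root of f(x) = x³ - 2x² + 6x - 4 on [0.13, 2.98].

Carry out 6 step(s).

f(x) = x³ - 2x² + 6x - 4
Initial interval: [0.13, 2.98]

Iteration 1:
  c_1 = (0.130000 + 2.980000)/2 = 1.555000
  f(c_1) = f(1.555000) = 4.253979
  f(a) × f(c) < 0, new interval: [0.130000, 1.555000]
Iteration 2:
  c_2 = (0.130000 + 1.555000)/2 = 0.842500
  f(c_2) = f(0.842500) = 0.233399
  f(a) × f(c) < 0, new interval: [0.130000, 0.842500]
Iteration 3:
  c_3 = (0.130000 + 0.842500)/2 = 0.486250
  f(c_3) = f(0.486250) = -1.440410
  f(a) × f(c) ≥ 0, new interval: [0.486250, 0.842500]
Iteration 4:
  c_4 = (0.486250 + 0.842500)/2 = 0.664375
  f(c_4) = f(0.664375) = -0.603287
  f(a) × f(c) ≥ 0, new interval: [0.664375, 0.842500]
Iteration 5:
  c_5 = (0.664375 + 0.842500)/2 = 0.753437
  f(c_5) = f(0.753437) = -0.187009
  f(a) × f(c) ≥ 0, new interval: [0.753437, 0.842500]
Iteration 6:
  c_6 = (0.753437 + 0.842500)/2 = 0.797969
  f(c_6) = f(0.797969) = 0.022414
  f(a) × f(c) < 0, new interval: [0.753437, 0.797969]

After 6 iteration(s), the approximation is c_6 = 0.797969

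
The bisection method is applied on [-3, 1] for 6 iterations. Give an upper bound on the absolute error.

Bisection error bound: |error| ≤ (b-a)/2^n
|error| ≤ (1 - (-3))/2^6 = 4/2^6
|error| ≤ 0.0625000000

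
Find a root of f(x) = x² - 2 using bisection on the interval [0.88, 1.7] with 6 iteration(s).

f(x) = x² - 2
Initial interval: [0.88, 1.7]

Iteration 1:
  c_1 = (0.880000 + 1.700000)/2 = 1.290000
  f(c_1) = f(1.290000) = -0.335900
  f(a) × f(c) ≥ 0, new interval: [1.290000, 1.700000]
Iteration 2:
  c_2 = (1.290000 + 1.700000)/2 = 1.495000
  f(c_2) = f(1.495000) = 0.235025
  f(a) × f(c) < 0, new interval: [1.290000, 1.495000]
Iteration 3:
  c_3 = (1.290000 + 1.495000)/2 = 1.392500
  f(c_3) = f(1.392500) = -0.060944
  f(a) × f(c) ≥ 0, new interval: [1.392500, 1.495000]
Iteration 4:
  c_4 = (1.392500 + 1.495000)/2 = 1.443750
  f(c_4) = f(1.443750) = 0.084414
  f(a) × f(c) < 0, new interval: [1.392500, 1.443750]
Iteration 5:
  c_5 = (1.392500 + 1.443750)/2 = 1.418125
  f(c_5) = f(1.418125) = 0.011079
  f(a) × f(c) < 0, new interval: [1.392500, 1.418125]
Iteration 6:
  c_6 = (1.392500 + 1.418125)/2 = 1.405312
  f(c_6) = f(1.405312) = -0.025097
  f(a) × f(c) ≥ 0, new interval: [1.405312, 1.418125]

After 6 iteration(s), the approximation is c_6 = 1.405312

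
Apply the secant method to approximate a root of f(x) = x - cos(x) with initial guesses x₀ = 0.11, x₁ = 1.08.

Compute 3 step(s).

f(x) = x - cos(x)
x₀ = 0.11, x₁ = 1.08

Secant formula: x_{n+1} = x_n - f(x_n)(x_n - x_{n-1})/(f(x_n) - f(x_{n-1}))

Iteration 1:
  f(0.110000) = -0.883956
  f(1.080000) = 0.608672
  x_2 = 1.080000 - 0.608672×(1.080000 - 0.110000)/(0.608672 - (-0.883956))
       = 0.684448
Iteration 2:
  f(1.080000) = 0.608672
  f(0.684448) = -0.090320
  x_3 = 0.684448 - (-0.090320)×(0.684448 - 1.080000)/(-0.090320 - 0.608672)
       = 0.735559
Iteration 3:
  f(0.684448) = -0.090320
  f(0.735559) = -0.005896
  x_4 = 0.735559 - (-0.005896)×(0.735559 - 0.684448)/(-0.005896 - (-0.090320))
       = 0.739129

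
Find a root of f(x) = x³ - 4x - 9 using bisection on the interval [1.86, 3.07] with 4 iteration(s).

f(x) = x³ - 4x - 9
Initial interval: [1.86, 3.07]

Iteration 1:
  c_1 = (1.860000 + 3.070000)/2 = 2.465000
  f(c_1) = f(2.465000) = -3.882105
  f(a) × f(c) ≥ 0, new interval: [2.465000, 3.070000]
Iteration 2:
  c_2 = (2.465000 + 3.070000)/2 = 2.767500
  f(c_2) = f(2.767500) = 1.126438
  f(a) × f(c) < 0, new interval: [2.465000, 2.767500]
Iteration 3:
  c_3 = (2.465000 + 2.767500)/2 = 2.616250
  f(c_3) = f(2.616250) = -1.557386
  f(a) × f(c) ≥ 0, new interval: [2.616250, 2.767500]
Iteration 4:
  c_4 = (2.616250 + 2.767500)/2 = 2.691875
  f(c_4) = f(2.691875) = -0.261660
  f(a) × f(c) ≥ 0, new interval: [2.691875, 2.767500]

After 4 iteration(s), the approximation is c_4 = 2.691875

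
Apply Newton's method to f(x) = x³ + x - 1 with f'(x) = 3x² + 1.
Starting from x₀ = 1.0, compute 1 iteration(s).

f(x) = x³ + x - 1
f'(x) = 3x² + 1
x₀ = 1.0

Newton-Raphson formula: x_{n+1} = x_n - f(x_n)/f'(x_n)

Iteration 1:
  f(1.000000) = 1.000000
  f'(1.000000) = 4.000000
  x_1 = 1.000000 - 1.000000/4.000000 = 0.750000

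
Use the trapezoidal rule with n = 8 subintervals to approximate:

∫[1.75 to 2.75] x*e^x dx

f(x) = x*e^x
a = 1.75, b = 2.75, n = 8
h = (b - a)/n = 0.125000

Trapezoidal rule: (h/2)[f(x₀) + 2f(x₁) + 2f(x₂) + ... + f(xₙ)]

x_0 = 1.7500, f(x_0) = 10.070555, coefficient = 1
x_1 = 1.8750, f(x_1) = 12.226536, coefficient = 2
x_2 = 2.0000, f(x_2) = 14.778112, coefficient = 2
x_3 = 2.1250, f(x_3) = 17.792407, coefficient = 2
x_4 = 2.2500, f(x_4) = 21.347406, coefficient = 2
x_5 = 2.3750, f(x_5) = 25.533656, coefficient = 2
x_6 = 2.5000, f(x_6) = 30.456235, coefficient = 2
x_7 = 2.6250, f(x_7) = 36.237007, coefficient = 2
x_8 = 2.7500, f(x_8) = 43.017238, coefficient = 1

I ≈ (0.125000/2) × 369.830511 = 23.114407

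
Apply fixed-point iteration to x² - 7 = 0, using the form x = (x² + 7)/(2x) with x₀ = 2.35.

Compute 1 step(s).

Equation: x² - 7 = 0
Fixed-point form: x = (x² + 7)/(2x)
x₀ = 2.35

x_1 = g(2.350000) = 2.664362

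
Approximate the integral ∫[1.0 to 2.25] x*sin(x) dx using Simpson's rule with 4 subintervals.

f(x) = x*sin(x)
a = 1.0, b = 2.25, n = 4
h = (b - a)/n = 0.312500

Simpson's rule: (h/3)[f(x₀) + 4f(x₁) + 2f(x₂) + ... + f(xₙ)]

x_0 = 1.0000, f(x_0) = 0.841471, coefficient = 1
x_1 = 1.3125, f(x_1) = 1.268960, coefficient = 4
x_2 = 1.6250, f(x_2) = 1.622613, coefficient = 2
x_3 = 1.9375, f(x_3) = 1.808684, coefficient = 4
x_4 = 2.2500, f(x_4) = 1.750665, coefficient = 1

I ≈ (0.312500/3) × 18.147938 = 1.890410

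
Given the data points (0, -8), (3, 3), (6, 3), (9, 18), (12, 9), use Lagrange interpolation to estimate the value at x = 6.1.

Lagrange interpolation formula:
P(x) = Σ yᵢ × Lᵢ(x)
where Lᵢ(x) = Π_{j≠i} (x - xⱼ)/(xᵢ - xⱼ)

L_0(6.1) = (6.1 - 3)/(0 - 3) × (6.1 - 6)/(0 - 6) × (6.1 - 9)/(0 - 9) × (6.1 - 12)/(0 - 12) = 0.002728
L_1(6.1) = (6.1 - 0)/(3 - 0) × (6.1 - 6)/(3 - 6) × (6.1 - 9)/(3 - 9) × (6.1 - 12)/(3 - 12) = -0.021476
L_2(6.1) = (6.1 - 0)/(6 - 0) × (6.1 - 3)/(6 - 3) × (6.1 - 9)/(6 - 9) × (6.1 - 12)/(6 - 12) = 0.998611
L_3(6.1) = (6.1 - 0)/(9 - 0) × (6.1 - 3)/(9 - 3) × (6.1 - 6)/(9 - 6) × (6.1 - 12)/(9 - 12) = 0.022957
L_4(6.1) = (6.1 - 0)/(12 - 0) × (6.1 - 3)/(12 - 3) × (6.1 - 6)/(12 - 6) × (6.1 - 9)/(12 - 9) = -0.002821

P(6.1) = (-8)×L_0(6.1) + 3×L_1(6.1) + 3×L_2(6.1) + 18×L_3(6.1) + 9×L_4(6.1)
P(6.1) = 3.297410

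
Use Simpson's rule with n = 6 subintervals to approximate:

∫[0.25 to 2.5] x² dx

f(x) = x²
a = 0.25, b = 2.5, n = 6
h = (b - a)/n = 0.375000

Simpson's rule: (h/3)[f(x₀) + 4f(x₁) + 2f(x₂) + ... + f(xₙ)]

x_0 = 0.2500, f(x_0) = 0.062500, coefficient = 1
x_1 = 0.6250, f(x_1) = 0.390625, coefficient = 4
x_2 = 1.0000, f(x_2) = 1.000000, coefficient = 2
x_3 = 1.3750, f(x_3) = 1.890625, coefficient = 4
x_4 = 1.7500, f(x_4) = 3.062500, coefficient = 2
x_5 = 2.1250, f(x_5) = 4.515625, coefficient = 4
x_6 = 2.5000, f(x_6) = 6.250000, coefficient = 1

I ≈ (0.375000/3) × 41.625000 = 5.203125
Exact value: 5.203125
Error: 0.000000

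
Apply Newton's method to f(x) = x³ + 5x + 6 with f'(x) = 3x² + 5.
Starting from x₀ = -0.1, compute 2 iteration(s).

f(x) = x³ + 5x + 6
f'(x) = 3x² + 5
x₀ = -0.1

Newton-Raphson formula: x_{n+1} = x_n - f(x_n)/f'(x_n)

Iteration 1:
  f(-0.100000) = 5.499000
  f'(-0.100000) = 5.030000
  x_1 = -0.100000 - 5.499000/5.030000 = -1.193241
Iteration 2:
  f(-1.193241) = -1.665166
  f'(-1.193241) = 9.271469
  x_2 = -1.193241 - (-1.665166)/9.271469 = -1.013639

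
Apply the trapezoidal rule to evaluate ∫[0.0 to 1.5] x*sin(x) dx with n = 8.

f(x) = x*sin(x)
a = 0.0, b = 1.5, n = 8
h = (b - a)/n = 0.187500

Trapezoidal rule: (h/2)[f(x₀) + 2f(x₁) + 2f(x₂) + ... + f(xₙ)]

x_0 = 0.0000, f(x_0) = 0.000000, coefficient = 1
x_1 = 0.1875, f(x_1) = 0.034951, coefficient = 2
x_2 = 0.3750, f(x_2) = 0.137352, coefficient = 2
x_3 = 0.5625, f(x_3) = 0.299983, coefficient = 2
x_4 = 0.7500, f(x_4) = 0.511229, coefficient = 2
x_5 = 0.9375, f(x_5) = 0.755701, coefficient = 2
x_6 = 1.1250, f(x_6) = 1.015051, coefficient = 2
x_7 = 1.3125, f(x_7) = 1.268960, coefficient = 2
x_8 = 1.5000, f(x_8) = 1.496242, coefficient = 1

I ≈ (0.187500/2) × 9.542696 = 0.894628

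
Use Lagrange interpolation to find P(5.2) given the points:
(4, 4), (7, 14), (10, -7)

Lagrange interpolation formula:
P(x) = Σ yᵢ × Lᵢ(x)
where Lᵢ(x) = Π_{j≠i} (x - xⱼ)/(xᵢ - xⱼ)

L_0(5.2) = (5.2 - 7)/(4 - 7) × (5.2 - 10)/(4 - 10) = 0.480000
L_1(5.2) = (5.2 - 4)/(7 - 4) × (5.2 - 10)/(7 - 10) = 0.640000
L_2(5.2) = (5.2 - 4)/(10 - 4) × (5.2 - 7)/(10 - 7) = -0.120000

P(5.2) = 4×L_0(5.2) + 14×L_1(5.2) + (-7)×L_2(5.2)
P(5.2) = 11.720000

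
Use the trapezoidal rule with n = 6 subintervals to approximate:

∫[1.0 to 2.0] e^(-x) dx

f(x) = e^(-x)
a = 1.0, b = 2.0, n = 6
h = (b - a)/n = 0.166667

Trapezoidal rule: (h/2)[f(x₀) + 2f(x₁) + 2f(x₂) + ... + f(xₙ)]

x_0 = 1.0000, f(x_0) = 0.367879, coefficient = 1
x_1 = 1.1667, f(x_1) = 0.311403, coefficient = 2
x_2 = 1.3333, f(x_2) = 0.263597, coefficient = 2
x_3 = 1.5000, f(x_3) = 0.223130, coefficient = 2
x_4 = 1.6667, f(x_4) = 0.188876, coefficient = 2
x_5 = 1.8333, f(x_5) = 0.159880, coefficient = 2
x_6 = 2.0000, f(x_6) = 0.135335, coefficient = 1

I ≈ (0.166667/2) × 2.796986 = 0.233082
Exact value: 0.232544
Error: 0.000538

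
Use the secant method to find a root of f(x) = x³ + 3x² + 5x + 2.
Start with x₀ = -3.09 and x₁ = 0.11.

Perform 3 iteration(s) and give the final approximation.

f(x) = x³ + 3x² + 5x + 2
x₀ = -3.09, x₁ = 0.11

Secant formula: x_{n+1} = x_n - f(x_n)(x_n - x_{n-1})/(f(x_n) - f(x_{n-1}))

Iteration 1:
  f(-3.090000) = -14.309329
  f(0.110000) = 2.587631
  x_2 = 0.110000 - 2.587631×(0.110000 - (-3.090000))/(2.587631 - (-14.309329))
       = -0.380054
Iteration 2:
  f(0.110000) = 2.587631
  f(-0.380054) = 0.478158
  x_3 = -0.380054 - 0.478158×(-0.380054 - 0.110000)/(0.478158 - 2.587631)
       = -0.491135
Iteration 3:
  f(-0.380054) = 0.478158
  f(-0.491135) = 0.149497
  x_4 = -0.491135 - 0.149497×(-0.491135 - (-0.380054))/(0.149497 - 0.478158)
       = -0.541662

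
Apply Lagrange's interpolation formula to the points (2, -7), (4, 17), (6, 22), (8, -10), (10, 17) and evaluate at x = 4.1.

Lagrange interpolation formula:
P(x) = Σ yᵢ × Lᵢ(x)
where Lᵢ(x) = Π_{j≠i} (x - xⱼ)/(xᵢ - xⱼ)

L_0(4.1) = (4.1 - 4)/(2 - 4) × (4.1 - 6)/(2 - 6) × (4.1 - 8)/(2 - 8) × (4.1 - 10)/(2 - 10) = -0.011385
L_1(4.1) = (4.1 - 2)/(4 - 2) × (4.1 - 6)/(4 - 6) × (4.1 - 8)/(4 - 8) × (4.1 - 10)/(4 - 10) = 0.956353
L_2(4.1) = (4.1 - 2)/(6 - 2) × (4.1 - 4)/(6 - 4) × (4.1 - 8)/(6 - 8) × (4.1 - 10)/(6 - 10) = 0.075502
L_3(4.1) = (4.1 - 2)/(8 - 2) × (4.1 - 4)/(8 - 4) × (4.1 - 6)/(8 - 6) × (4.1 - 10)/(8 - 10) = -0.024522
L_4(4.1) = (4.1 - 2)/(10 - 2) × (4.1 - 4)/(10 - 4) × (4.1 - 6)/(10 - 6) × (4.1 - 8)/(10 - 8) = 0.004052

P(4.1) = (-7)×L_0(4.1) + 17×L_1(4.1) + 22×L_2(4.1) + (-10)×L_3(4.1) + 17×L_4(4.1)
P(4.1) = 18.312842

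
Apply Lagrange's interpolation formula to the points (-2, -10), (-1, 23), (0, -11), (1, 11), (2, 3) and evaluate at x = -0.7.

Lagrange interpolation formula:
P(x) = Σ yᵢ × Lᵢ(x)
where Lᵢ(x) = Π_{j≠i} (x - xⱼ)/(xᵢ - xⱼ)

L_0(-0.7) = (-0.7 - (-1))/(-2 - (-1)) × (-0.7 - 0)/(-2 - 0) × (-0.7 - 1)/(-2 - 1) × (-0.7 - 2)/(-2 - 2) = -0.040163
L_1(-0.7) = (-0.7 - (-2))/(-1 - (-2)) × (-0.7 - 0)/(-1 - 0) × (-0.7 - 1)/(-1 - 1) × (-0.7 - 2)/(-1 - 2) = 0.696150
L_2(-0.7) = (-0.7 - (-2))/(0 - (-2)) × (-0.7 - (-1))/(0 - (-1)) × (-0.7 - 1)/(0 - 1) × (-0.7 - 2)/(0 - 2) = 0.447525
L_3(-0.7) = (-0.7 - (-2))/(1 - (-2)) × (-0.7 - (-1))/(1 - (-1)) × (-0.7 - 0)/(1 - 0) × (-0.7 - 2)/(1 - 2) = -0.122850
L_4(-0.7) = (-0.7 - (-2))/(2 - (-2)) × (-0.7 - (-1))/(2 - (-1)) × (-0.7 - 0)/(2 - 0) × (-0.7 - 1)/(2 - 1) = 0.019338

P(-0.7) = (-10)×L_0(-0.7) + 23×L_1(-0.7) + (-11)×L_2(-0.7) + 11×L_3(-0.7) + 3×L_4(-0.7)
P(-0.7) = 10.196962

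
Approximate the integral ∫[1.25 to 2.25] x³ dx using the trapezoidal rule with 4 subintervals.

f(x) = x³
a = 1.25, b = 2.25, n = 4
h = (b - a)/n = 0.250000

Trapezoidal rule: (h/2)[f(x₀) + 2f(x₁) + 2f(x₂) + ... + f(xₙ)]

x_0 = 1.2500, f(x_0) = 1.953125, coefficient = 1
x_1 = 1.5000, f(x_1) = 3.375000, coefficient = 2
x_2 = 1.7500, f(x_2) = 5.359375, coefficient = 2
x_3 = 2.0000, f(x_3) = 8.000000, coefficient = 2
x_4 = 2.2500, f(x_4) = 11.390625, coefficient = 1

I ≈ (0.250000/2) × 46.812500 = 5.851562
Exact value: 5.796875
Error: 0.054688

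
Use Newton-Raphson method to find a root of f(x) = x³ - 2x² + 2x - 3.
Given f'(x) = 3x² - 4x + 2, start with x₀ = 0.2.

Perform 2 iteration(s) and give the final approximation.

f(x) = x³ - 2x² + 2x - 3
f'(x) = 3x² - 4x + 2
x₀ = 0.2

Newton-Raphson formula: x_{n+1} = x_n - f(x_n)/f'(x_n)

Iteration 1:
  f(0.200000) = -2.672000
  f'(0.200000) = 1.320000
  x_1 = 0.200000 - (-2.672000)/1.320000 = 2.224242
Iteration 2:
  f(2.224242) = 2.557869
  f'(2.224242) = 7.944793
  x_2 = 2.224242 - 2.557869/7.944793 = 1.902287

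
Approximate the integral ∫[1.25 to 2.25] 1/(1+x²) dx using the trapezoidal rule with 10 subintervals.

f(x) = 1/(1+x²)
a = 1.25, b = 2.25, n = 10
h = (b - a)/n = 0.100000

Trapezoidal rule: (h/2)[f(x₀) + 2f(x₁) + 2f(x₂) + ... + f(xₙ)]

x_0 = 1.2500, f(x_0) = 0.390244, coefficient = 1
x_1 = 1.3500, f(x_1) = 0.354296, coefficient = 2
x_2 = 1.4500, f(x_2) = 0.322321, coefficient = 2
x_3 = 1.5500, f(x_3) = 0.293902, coefficient = 2
x_4 = 1.6500, f(x_4) = 0.268637, coefficient = 2
x_5 = 1.7500, f(x_5) = 0.246154, coefficient = 2
x_6 = 1.8500, f(x_6) = 0.226116, coefficient = 2
x_7 = 1.9500, f(x_7) = 0.208225, coefficient = 2
x_8 = 2.0500, f(x_8) = 0.192215, coefficient = 2
x_9 = 2.1500, f(x_9) = 0.177857, coefficient = 2
x_10 = 2.2500, f(x_10) = 0.164948, coefficient = 1

I ≈ (0.100000/2) × 5.134636 = 0.256732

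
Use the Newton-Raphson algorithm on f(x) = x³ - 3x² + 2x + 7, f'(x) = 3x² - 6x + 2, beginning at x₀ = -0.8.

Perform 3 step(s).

f(x) = x³ - 3x² + 2x + 7
f'(x) = 3x² - 6x + 2
x₀ = -0.8

Newton-Raphson formula: x_{n+1} = x_n - f(x_n)/f'(x_n)

Iteration 1:
  f(-0.800000) = 2.968000
  f'(-0.800000) = 8.720000
  x_1 = -0.800000 - 2.968000/8.720000 = -1.140367
Iteration 2:
  f(-1.140367) = -0.665020
  f'(-1.140367) = 12.743512
  x_2 = -1.140367 - (-0.665020)/12.743512 = -1.088182
Iteration 3:
  f(-1.088182) = -0.017344
  f'(-1.088182) = 12.081512
  x_3 = -1.088182 - (-0.017344)/12.081512 = -1.086746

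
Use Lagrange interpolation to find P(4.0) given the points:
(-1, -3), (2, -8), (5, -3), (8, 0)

Lagrange interpolation formula:
P(x) = Σ yᵢ × Lᵢ(x)
where Lᵢ(x) = Π_{j≠i} (x - xⱼ)/(xᵢ - xⱼ)

L_0(4.0) = (4.0 - 2)/(-1 - 2) × (4.0 - 5)/(-1 - 5) × (4.0 - 8)/(-1 - 8) = -0.049383
L_1(4.0) = (4.0 - (-1))/(2 - (-1)) × (4.0 - 5)/(2 - 5) × (4.0 - 8)/(2 - 8) = 0.370370
L_2(4.0) = (4.0 - (-1))/(5 - (-1)) × (4.0 - 2)/(5 - 2) × (4.0 - 8)/(5 - 8) = 0.740741
L_3(4.0) = (4.0 - (-1))/(8 - (-1)) × (4.0 - 2)/(8 - 2) × (4.0 - 5)/(8 - 5) = -0.061728

P(4.0) = (-3)×L_0(4.0) + (-8)×L_1(4.0) + (-3)×L_2(4.0) + 0×L_3(4.0)
P(4.0) = -5.037037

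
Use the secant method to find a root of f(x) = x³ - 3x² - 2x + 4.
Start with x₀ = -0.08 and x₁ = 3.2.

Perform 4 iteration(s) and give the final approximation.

f(x) = x³ - 3x² - 2x + 4
x₀ = -0.08, x₁ = 3.2

Secant formula: x_{n+1} = x_n - f(x_n)(x_n - x_{n-1})/(f(x_n) - f(x_{n-1}))

Iteration 1:
  f(-0.080000) = 4.140288
  f(3.200000) = -0.352000
  x_2 = 3.200000 - (-0.352000)×(3.200000 - (-0.080000))/(-0.352000 - 4.140288)
       = 2.942991
Iteration 2:
  f(3.200000) = -0.352000
  f(2.942991) = -2.379750
  x_3 = 2.942991 - (-2.379750)×(2.942991 - 3.200000)/(-2.379750 - (-0.352000))
       = 3.244615
Iteration 3:
  f(2.942991) = -2.379750
  f(3.244615) = 0.085957
  x_4 = 3.244615 - 0.085957×(3.244615 - 2.942991)/(0.085957 - (-2.379750))
       = 3.234100
Iteration 4:
  f(3.244615) = 0.085957
  f(3.234100) = -0.019657
  x_5 = 3.234100 - (-0.019657)×(3.234100 - 3.244615)/(-0.019657 - 0.085957)
       = 3.236057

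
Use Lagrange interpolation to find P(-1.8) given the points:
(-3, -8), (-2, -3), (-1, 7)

Lagrange interpolation formula:
P(x) = Σ yᵢ × Lᵢ(x)
where Lᵢ(x) = Π_{j≠i} (x - xⱼ)/(xᵢ - xⱼ)

L_0(-1.8) = (-1.8 - (-2))/(-3 - (-2)) × (-1.8 - (-1))/(-3 - (-1)) = -0.080000
L_1(-1.8) = (-1.8 - (-3))/(-2 - (-3)) × (-1.8 - (-1))/(-2 - (-1)) = 0.960000
L_2(-1.8) = (-1.8 - (-3))/(-1 - (-3)) × (-1.8 - (-2))/(-1 - (-2)) = 0.120000

P(-1.8) = (-8)×L_0(-1.8) + (-3)×L_1(-1.8) + 7×L_2(-1.8)
P(-1.8) = -1.400000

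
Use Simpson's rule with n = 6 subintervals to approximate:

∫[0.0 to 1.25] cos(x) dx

f(x) = cos(x)
a = 0.0, b = 1.25, n = 6
h = (b - a)/n = 0.208333

Simpson's rule: (h/3)[f(x₀) + 4f(x₁) + 2f(x₂) + ... + f(xₙ)]

x_0 = 0.0000, f(x_0) = 1.000000, coefficient = 1
x_1 = 0.2083, f(x_1) = 0.978377, coefficient = 4
x_2 = 0.4167, f(x_2) = 0.914443, coefficient = 2
x_3 = 0.6250, f(x_3) = 0.810963, coefficient = 4
x_4 = 0.8333, f(x_4) = 0.672412, coefficient = 2
x_5 = 1.0417, f(x_5) = 0.504782, coefficient = 4
x_6 = 1.2500, f(x_6) = 0.315322, coefficient = 1

I ≈ (0.208333/3) × 13.665522 = 0.948995
Exact value: 0.948985
Error: 0.000010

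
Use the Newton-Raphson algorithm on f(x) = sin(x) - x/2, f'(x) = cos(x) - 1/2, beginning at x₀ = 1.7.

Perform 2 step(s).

f(x) = sin(x) - x/2
f'(x) = cos(x) - 1/2
x₀ = 1.7

Newton-Raphson formula: x_{n+1} = x_n - f(x_n)/f'(x_n)

Iteration 1:
  f(1.700000) = 0.141665
  f'(1.700000) = -0.628844
  x_1 = 1.700000 - 0.141665/(-0.628844) = 1.925278
Iteration 2:
  f(1.925278) = -0.024812
  f'(1.925278) = -0.847104
  x_2 = 1.925278 - (-0.024812)/(-0.847104) = 1.895987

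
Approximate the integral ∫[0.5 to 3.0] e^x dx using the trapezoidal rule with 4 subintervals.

f(x) = e^x
a = 0.5, b = 3.0, n = 4
h = (b - a)/n = 0.625000

Trapezoidal rule: (h/2)[f(x₀) + 2f(x₁) + 2f(x₂) + ... + f(xₙ)]

x_0 = 0.5000, f(x_0) = 1.648721, coefficient = 1
x_1 = 1.1250, f(x_1) = 3.080217, coefficient = 2
x_2 = 1.7500, f(x_2) = 5.754603, coefficient = 2
x_3 = 2.3750, f(x_3) = 10.751013, coefficient = 2
x_4 = 3.0000, f(x_4) = 20.085537, coefficient = 1

I ≈ (0.625000/2) × 60.905924 = 19.033101
Exact value: 18.436816
Error: 0.596285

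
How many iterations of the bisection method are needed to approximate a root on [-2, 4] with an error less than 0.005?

We need (b-a)/2^n ≤ 0.005
(4 - (-2))/2^n ≤ 0.005
6/2^n ≤ 0.005
2^n ≥ 1200
n ≥ log₂(1200) = 10.23
n ≥ 11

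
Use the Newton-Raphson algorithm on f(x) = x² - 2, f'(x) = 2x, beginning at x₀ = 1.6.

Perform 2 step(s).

f(x) = x² - 2
f'(x) = 2x
x₀ = 1.6

Newton-Raphson formula: x_{n+1} = x_n - f(x_n)/f'(x_n)

Iteration 1:
  f(1.600000) = 0.560000
  f'(1.600000) = 3.200000
  x_1 = 1.600000 - 0.560000/3.200000 = 1.425000
Iteration 2:
  f(1.425000) = 0.030625
  f'(1.425000) = 2.850000
  x_2 = 1.425000 - 0.030625/2.850000 = 1.414254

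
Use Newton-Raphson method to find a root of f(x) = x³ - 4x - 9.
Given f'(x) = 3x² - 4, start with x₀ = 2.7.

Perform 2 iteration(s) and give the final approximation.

f(x) = x³ - 4x - 9
f'(x) = 3x² - 4
x₀ = 2.7

Newton-Raphson formula: x_{n+1} = x_n - f(x_n)/f'(x_n)

Iteration 1:
  f(2.700000) = -0.117000
  f'(2.700000) = 17.870000
  x_1 = 2.700000 - (-0.117000)/17.870000 = 2.706547
Iteration 2:
  f(2.706547) = 0.000348
  f'(2.706547) = 17.976195
  x_2 = 2.706547 - 0.000348/17.976195 = 2.706528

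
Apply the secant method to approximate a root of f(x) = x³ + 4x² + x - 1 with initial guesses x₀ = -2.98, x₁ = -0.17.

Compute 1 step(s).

f(x) = x³ + 4x² + x - 1
x₀ = -2.98, x₁ = -0.17

Secant formula: x_{n+1} = x_n - f(x_n)(x_n - x_{n-1})/(f(x_n) - f(x_{n-1}))

Iteration 1:
  f(-2.980000) = 5.078008
  f(-0.170000) = -1.059313
  x_2 = -0.170000 - (-1.059313)×(-0.170000 - (-2.980000))/(-1.059313 - 5.078008)
       = -0.655011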